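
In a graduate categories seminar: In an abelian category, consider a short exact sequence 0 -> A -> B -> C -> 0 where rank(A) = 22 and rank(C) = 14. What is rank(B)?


For a short exact sequence 0 -> A -> B -> C -> 0,
rank is additive: rank(B) = rank(A) + rank(C).
rank(B) = 22 + 14 = 36

36


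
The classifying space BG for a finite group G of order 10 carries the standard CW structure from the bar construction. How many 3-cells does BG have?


In the bar-construction CW model of BG, the n-cells are indexed by
n-tuples [g_1|...|g_n] of non-identity elements of G (degenerate
simplices with some g_i = e do not contribute cells), so there are
(|G| - 1)^n n-cells.
For dim = 3 with |G| = 10:
cells = (10 - 1)^3 = 9^3 = 729

729


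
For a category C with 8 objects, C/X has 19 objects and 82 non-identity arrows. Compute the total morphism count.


In the slice category C/X, objects are morphisms to X.
Identity morphisms: 19 (one per object of C/X).
Non-identity morphisms: 82.
Total = 19 + 82 = 101

101


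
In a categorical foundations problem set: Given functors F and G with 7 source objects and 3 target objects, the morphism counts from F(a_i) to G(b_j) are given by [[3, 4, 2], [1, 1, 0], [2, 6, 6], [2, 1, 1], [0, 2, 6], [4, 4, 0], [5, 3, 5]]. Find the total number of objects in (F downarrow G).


Objects of (F downarrow G) are triples (a, b, h: F(a)->G(b)).
The count equals the sum of all entries in the hom-matrix.
sum(row 0) = 9
sum(row 1) = 2
sum(row 2) = 14
sum(row 3) = 4
sum(row 4) = 8
sum(row 5) = 8
sum(row 6) = 13
Grand total = 58

58


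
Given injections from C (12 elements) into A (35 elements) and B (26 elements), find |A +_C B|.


The pushout A +_C B identifies the images of C in A and B.
|A +_C B| = |A| + |B| - |C| (for injections).
= 35 + 26 - 12 = 49

49


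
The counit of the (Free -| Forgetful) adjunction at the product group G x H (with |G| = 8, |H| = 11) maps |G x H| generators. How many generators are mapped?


The counit epsilon_K: F(U(K)) -> K of the Free-Forgetful adjunction
maps |K| generators of F(U(K)) into K. For K = G x H (the product group),
|G x H| = |G| * |H|.
Total generators mapped = 8 * 11 = 88.

88


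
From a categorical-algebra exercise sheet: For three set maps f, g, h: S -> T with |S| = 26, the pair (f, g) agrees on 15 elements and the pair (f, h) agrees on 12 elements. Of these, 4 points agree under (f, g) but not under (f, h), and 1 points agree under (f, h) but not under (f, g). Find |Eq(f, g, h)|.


Eq(f, g, h) is the triple-agreement set: points in S where all three
maps take the same value. Using inclusion-exclusion on the pairwise data:
Pair (f, g) agrees on 15 points; pair (f, h) on 12 points.
Points agreeing under (f, g) but not (f, h) = 4; under (f, h) but not (f, g) = 1.
Triple-agreement = agreement-in-(f, g) minus points that agree under (f, g) but not (f, h):
|Eq(f, g, h)| = 15 - 4 = 11
(cross-check via (f, h): 12 - 1 = 11.)

11


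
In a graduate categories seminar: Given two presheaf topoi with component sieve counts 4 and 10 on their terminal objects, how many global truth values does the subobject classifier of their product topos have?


In a product of presheaf topoi E_1 x E_2, the subobject classifier
is Omega = Omega_1 x Omega_2 (componentwise), so
|Omega(top)| = |Omega_1(top_1)| * |Omega_2(top_2)|.
= 4 * 10 = 40.

40


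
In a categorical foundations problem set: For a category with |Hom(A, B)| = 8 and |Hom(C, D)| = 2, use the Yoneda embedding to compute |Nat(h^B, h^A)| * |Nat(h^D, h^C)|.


By the Yoneda lemma, Nat(h^B, h^A) is isomorphic to Hom(A, B),
so |Nat(h^B, h^A)| = |Hom(A, B)| and |Nat(h^D, h^C)| = |Hom(C, D)|.
|Hom(A, B)| = 8, |Hom(C, D)| = 2.
|Nat(h^B, h^A) x Nat(h^D, h^C)| = 8 * 2 = 16

16


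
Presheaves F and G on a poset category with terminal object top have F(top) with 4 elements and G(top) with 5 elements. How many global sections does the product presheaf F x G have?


Global sections of a presheaf on a poset with terminal top satisfy
Gamma(H) ~ H(top). Presheaves admit pointwise products, so
(F x G)(top) = F(top) x G(top) (Cartesian product).
|Gamma(F x G)| = |F(top)| * |G(top)| = 4 * 5 = 20.

20


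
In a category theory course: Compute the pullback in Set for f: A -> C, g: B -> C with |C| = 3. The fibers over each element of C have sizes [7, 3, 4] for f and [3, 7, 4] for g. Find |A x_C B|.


The pullback A x_C B consists of pairs (a, b) with f(a) = g(b).
For each element c in C, the fiber product has |f^-1(c)| * |g^-1(c)| elements.
Summing over C: 7 * 3 + 3 * 7 + 4 * 4
= 21 + 21 + 16 = 58

58


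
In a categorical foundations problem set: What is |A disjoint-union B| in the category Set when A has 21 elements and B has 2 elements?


In Set, the coproduct A + B is the disjoint union.
|A + B| = |A| + |B| = 21 + 2 = 23

23


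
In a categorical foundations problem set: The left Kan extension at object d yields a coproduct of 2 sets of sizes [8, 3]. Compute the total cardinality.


Pointwise, the left Kan extension (Lan_F H)(d) is the colimit, indexed
by the comma category (F downarrow d), of H composed with the
projection (F downarrow d) -> C. Here that colimit is given
as a coproduct (disjoint union) of sets, so its cardinality is the
sum of the sizes of the summands.
Coproduct of sets with sizes: 8 + 3
= 11

11


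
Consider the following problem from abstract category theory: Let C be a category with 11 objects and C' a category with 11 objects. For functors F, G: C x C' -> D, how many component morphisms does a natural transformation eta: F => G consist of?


A natural transformation eta: F => G assigns one component morphism per
object of the domain category.
The domain is the product category C x C', so
|Ob(C x C')| = |Ob(C)| * |Ob(C')| = 11 * 11 = 121.
Therefore eta has 121 component morphisms.

121


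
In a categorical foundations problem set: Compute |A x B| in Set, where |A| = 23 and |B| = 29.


In Set, the product A x B is the Cartesian product.
By the universal property, |A x B| = |A| * |B|.
|A x B| = 23 * 29 = 667

667


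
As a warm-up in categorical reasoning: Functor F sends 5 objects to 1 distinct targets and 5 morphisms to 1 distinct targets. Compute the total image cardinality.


The image of F consists of distinct objects and distinct morphisms.
|Im(F)| on objects = 1
|Im(F)| on morphisms = 1
Total image cardinality = 1 + 1 = 2

2


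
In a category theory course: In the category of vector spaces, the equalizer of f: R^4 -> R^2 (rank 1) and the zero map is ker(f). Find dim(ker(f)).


The equalizer of f and the zero map is ker(f).
By the rank-nullity theorem: dim(ker(f)) = dim(domain) - rank(f).
dim(ker(f)) = 4 - 1 = 3

3


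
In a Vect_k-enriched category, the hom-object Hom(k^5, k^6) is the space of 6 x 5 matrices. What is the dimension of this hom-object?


In Vect-enriched categories, Hom(k^n, k^m) is the space of m x n matrices.
dim(Hom(k^5, k^6)) = 6 * 5 = 30

30


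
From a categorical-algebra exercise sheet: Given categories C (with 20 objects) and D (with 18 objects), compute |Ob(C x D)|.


The product category C x D has objects that are pairs (c, d).
Number of pairs = |Ob(C)| * |Ob(D)| = 20 * 18 = 360

360


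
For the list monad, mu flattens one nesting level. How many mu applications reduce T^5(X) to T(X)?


Each application of mu: T^2 -> T removes one layer of nesting.
Starting at depth 5 (i.e., T^5(X)), we need to reach T(X).
Number of mu applications = 5 - 1 = 4

4


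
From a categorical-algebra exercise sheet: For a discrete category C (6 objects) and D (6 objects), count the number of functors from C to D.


A functor from a discrete category C to D is determined by
where each object maps. Each of the 6 objects of C can map
to any of the 6 objects of D independently.
Number of functors = 6^6 = 46656

46656


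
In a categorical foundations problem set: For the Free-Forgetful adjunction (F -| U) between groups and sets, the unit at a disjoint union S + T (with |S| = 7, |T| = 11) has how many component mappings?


The unit eta_X: X -> U(F(X)) of the Free-Forgetful adjunction
maps each element of X to a generator of F(X). For X = S + T (disjoint
union in Set), |S + T| = |S| + |T|.
Total mappings = 7 + 11 = 18.

18


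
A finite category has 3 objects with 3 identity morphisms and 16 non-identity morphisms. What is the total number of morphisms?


Each object has an identity morphism, giving 3 identities.
Adding the 16 non-identity morphisms:
Total = 3 + 16 = 19

19


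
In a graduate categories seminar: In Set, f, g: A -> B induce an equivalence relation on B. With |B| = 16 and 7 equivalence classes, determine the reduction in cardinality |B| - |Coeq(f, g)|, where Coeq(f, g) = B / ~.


The coequalizer Coeq(f, g) = B / ~ has one element per equivalence class.
|B| = 16, |Coeq(f, g)| = 7.
|B| - |Coeq(f, g)| = 16 - 7 = 9.

9


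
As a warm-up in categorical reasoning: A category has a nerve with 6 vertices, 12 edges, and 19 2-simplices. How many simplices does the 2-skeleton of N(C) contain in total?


The 2-skeleton of the nerve N(C) consists of simplices in dimensions 0, 1, 2:
  |N(C)_0| = 6 (objects)
  |N(C)_1| = 12 (morphisms)
  |N(C)_2| = 19 (composable pairs)
Total = 6 + 12 + 19 = 37

37


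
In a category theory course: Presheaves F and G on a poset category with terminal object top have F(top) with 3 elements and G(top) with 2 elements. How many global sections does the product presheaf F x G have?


Global sections of a presheaf on a poset with terminal top satisfy
Gamma(H) ~ H(top). Presheaves admit pointwise products, so
(F x G)(top) = F(top) x G(top) (Cartesian product).
|Gamma(F x G)| = |F(top)| * |G(top)| = 3 * 2 = 6.

6


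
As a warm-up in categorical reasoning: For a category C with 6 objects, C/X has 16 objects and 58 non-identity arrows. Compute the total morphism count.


In the slice category C/X, objects are morphisms to X.
Identity morphisms: 16 (one per object of C/X).
Non-identity morphisms: 58.
Total = 16 + 58 = 74

74


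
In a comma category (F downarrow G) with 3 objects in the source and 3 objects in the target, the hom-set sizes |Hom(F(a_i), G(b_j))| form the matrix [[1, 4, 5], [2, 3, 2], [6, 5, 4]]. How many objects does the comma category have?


Objects of (F downarrow G) are triples (a, b, h: F(a)->G(b)).
The count equals the sum of all entries in the hom-matrix.
sum(row 0) = 10
sum(row 1) = 7
sum(row 2) = 15
Grand total = 32

32


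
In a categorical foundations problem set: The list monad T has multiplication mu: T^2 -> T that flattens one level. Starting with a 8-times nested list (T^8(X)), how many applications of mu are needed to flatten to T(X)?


Each application of mu: T^2 -> T removes one layer of nesting.
Starting at depth 8 (i.e., T^8(X)), we need to reach T(X).
Number of mu applications = 8 - 1 = 7

7


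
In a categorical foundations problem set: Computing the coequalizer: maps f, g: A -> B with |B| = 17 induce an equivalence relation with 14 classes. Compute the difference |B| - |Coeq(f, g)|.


The coequalizer Coeq(f, g) = B / ~ has one element per equivalence class.
|B| = 17, |Coeq(f, g)| = 14.
|B| - |Coeq(f, g)| = 17 - 14 = 3.

3


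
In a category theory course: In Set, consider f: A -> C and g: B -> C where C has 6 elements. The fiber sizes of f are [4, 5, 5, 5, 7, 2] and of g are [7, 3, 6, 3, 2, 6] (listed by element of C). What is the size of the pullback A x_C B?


The pullback A x_C B consists of pairs (a, b) with f(a) = g(b).
For each element c in C, the fiber product has |f^-1(c)| * |g^-1(c)| elements.
Summing over C: 4 * 7 + 5 * 3 + 5 * 6 + 5 * 3 + 7 * 2 + 2 * 6
= 28 + 15 + 30 + 15 + 14 + 12 = 114

114


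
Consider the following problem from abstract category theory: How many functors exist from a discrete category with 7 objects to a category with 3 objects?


A functor from a discrete category C to D is determined by
where each object maps. Each of the 7 objects of C can map
to any of the 3 objects of D independently.
Number of functors = 3^7 = 2187

2187


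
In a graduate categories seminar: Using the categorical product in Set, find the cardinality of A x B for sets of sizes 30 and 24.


In Set, the product A x B is the Cartesian product.
By the universal property, |A x B| = |A| * |B|.
|A x B| = 30 * 24 = 720

720


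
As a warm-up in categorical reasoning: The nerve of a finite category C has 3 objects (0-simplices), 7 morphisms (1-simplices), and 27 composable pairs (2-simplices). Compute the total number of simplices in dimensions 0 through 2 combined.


The 2-skeleton of the nerve N(C) consists of simplices in dimensions 0, 1, 2:
  |N(C)_0| = 3 (objects)
  |N(C)_1| = 7 (morphisms)
  |N(C)_2| = 27 (composable pairs)
Total = 3 + 7 + 27 = 37

37


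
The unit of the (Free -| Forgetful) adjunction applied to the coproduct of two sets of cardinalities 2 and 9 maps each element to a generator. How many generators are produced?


The unit eta_X: X -> U(F(X)) of the Free-Forgetful adjunction
maps each element of X to a generator of F(X). For X = S + T (disjoint
union in Set), |S + T| = |S| + |T|.
Total mappings = 2 + 9 = 11.

11


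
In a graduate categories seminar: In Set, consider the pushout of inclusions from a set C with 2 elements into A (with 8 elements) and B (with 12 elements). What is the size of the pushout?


The pushout A +_C B identifies the images of C in A and B.
|A +_C B| = |A| + |B| - |C| (for injections).
= 8 + 12 - 2 = 18

18


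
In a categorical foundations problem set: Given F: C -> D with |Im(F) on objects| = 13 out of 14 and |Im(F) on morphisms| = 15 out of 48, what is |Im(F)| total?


The image of F consists of distinct objects and distinct morphisms.
|Im(F)| on objects = 13
|Im(F)| on morphisms = 15
Total image cardinality = 13 + 15 = 28

28


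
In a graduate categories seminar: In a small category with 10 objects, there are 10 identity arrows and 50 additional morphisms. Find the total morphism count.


Each object has an identity morphism, giving 10 identities.
Adding the 50 non-identity morphisms:
Total = 10 + 50 = 60

60


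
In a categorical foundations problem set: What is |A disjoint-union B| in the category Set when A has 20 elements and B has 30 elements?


In Set, the coproduct A + B is the disjoint union.
|A + B| = |A| + |B| = 20 + 30 = 50

50


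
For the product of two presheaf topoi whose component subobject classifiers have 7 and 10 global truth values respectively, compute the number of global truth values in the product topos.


In a product of presheaf topoi E_1 x E_2, the subobject classifier
is Omega = Omega_1 x Omega_2 (componentwise), so
|Omega(top)| = |Omega_1(top_1)| * |Omega_2(top_2)|.
= 7 * 10 = 70.

70


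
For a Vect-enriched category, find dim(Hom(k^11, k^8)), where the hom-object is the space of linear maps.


In Vect-enriched categories, Hom(k^n, k^m) is the space of m x n matrices.
dim(Hom(k^11, k^8)) = 8 * 11 = 88

88


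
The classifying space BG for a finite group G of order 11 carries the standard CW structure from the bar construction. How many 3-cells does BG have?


In the bar-construction CW model of BG, the n-cells are indexed by
n-tuples [g_1|...|g_n] of non-identity elements of G (degenerate
simplices with some g_i = e do not contribute cells), so there are
(|G| - 1)^n n-cells.
For dim = 3 with |G| = 11:
cells = (11 - 1)^3 = 10^3 = 1000

1000


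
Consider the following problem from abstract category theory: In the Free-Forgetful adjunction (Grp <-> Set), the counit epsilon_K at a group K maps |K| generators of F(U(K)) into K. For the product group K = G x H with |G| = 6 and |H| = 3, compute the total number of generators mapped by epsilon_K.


The counit epsilon_K: F(U(K)) -> K of the Free-Forgetful adjunction
maps |K| generators of F(U(K)) into K. For K = G x H (the product group),
|G x H| = |G| * |H|.
Total generators mapped = 6 * 3 = 18.

18


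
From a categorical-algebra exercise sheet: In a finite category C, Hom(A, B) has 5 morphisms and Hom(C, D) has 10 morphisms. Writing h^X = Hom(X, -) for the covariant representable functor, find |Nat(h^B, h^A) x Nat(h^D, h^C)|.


By the Yoneda lemma, Nat(h^B, h^A) is isomorphic to Hom(A, B),
so |Nat(h^B, h^A)| = |Hom(A, B)| and |Nat(h^D, h^C)| = |Hom(C, D)|.
|Hom(A, B)| = 5, |Hom(C, D)| = 10.
|Nat(h^B, h^A) x Nat(h^D, h^C)| = 5 * 10 = 50

50


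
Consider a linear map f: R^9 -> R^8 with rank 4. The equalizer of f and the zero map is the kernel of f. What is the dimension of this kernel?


The equalizer of f and the zero map is ker(f).
By the rank-nullity theorem: dim(ker(f)) = dim(domain) - rank(f).
dim(ker(f)) = 9 - 4 = 5

5


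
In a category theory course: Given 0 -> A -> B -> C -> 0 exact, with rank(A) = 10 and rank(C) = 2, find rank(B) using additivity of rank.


For a short exact sequence 0 -> A -> B -> C -> 0,
rank is additive: rank(B) = rank(A) + rank(C).
rank(B) = 10 + 2 = 12

12


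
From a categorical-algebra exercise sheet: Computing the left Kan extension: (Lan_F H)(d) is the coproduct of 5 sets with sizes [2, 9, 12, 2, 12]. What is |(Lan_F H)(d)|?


Pointwise, the left Kan extension (Lan_F H)(d) is the colimit, indexed
by the comma category (F downarrow d), of H composed with the
projection (F downarrow d) -> C. Here that colimit is given
as a coproduct (disjoint union) of sets, so its cardinality is the
sum of the sizes of the summands.
Coproduct of sets with sizes: 2 + 9 + 12 + 2 + 12
= 37

37


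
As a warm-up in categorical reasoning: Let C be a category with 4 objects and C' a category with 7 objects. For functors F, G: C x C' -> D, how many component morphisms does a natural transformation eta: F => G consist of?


A natural transformation eta: F => G assigns one component morphism per
object of the domain category.
The domain is the product category C x C', so
|Ob(C x C')| = |Ob(C)| * |Ob(C')| = 4 * 7 = 28.
Therefore eta has 28 component morphisms.

28


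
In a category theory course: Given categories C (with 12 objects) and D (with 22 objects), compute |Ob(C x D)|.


The product category C x D has objects that are pairs (c, d).
Number of pairs = |Ob(C)| * |Ob(D)| = 12 * 22 = 264

264


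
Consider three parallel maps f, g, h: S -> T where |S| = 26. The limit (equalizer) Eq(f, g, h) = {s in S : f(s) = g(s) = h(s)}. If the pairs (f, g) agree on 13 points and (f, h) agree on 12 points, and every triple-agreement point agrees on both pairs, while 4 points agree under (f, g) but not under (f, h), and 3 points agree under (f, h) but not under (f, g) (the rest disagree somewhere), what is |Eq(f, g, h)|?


Eq(f, g, h) is the triple-agreement set: points in S where all three
maps take the same value. Using inclusion-exclusion on the pairwise data:
Pair (f, g) agrees on 13 points; pair (f, h) on 12 points.
Points agreeing under (f, g) but not (f, h) = 4; under (f, h) but not (f, g) = 3.
Triple-agreement = agreement-in-(f, g) minus points that agree under (f, g) but not (f, h):
|Eq(f, g, h)| = 13 - 4 = 9
(cross-check via (f, h): 12 - 3 = 9.)

9


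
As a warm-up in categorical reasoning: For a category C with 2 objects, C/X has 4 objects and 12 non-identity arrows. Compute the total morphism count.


In the slice category C/X, objects are morphisms to X.
Identity morphisms: 4 (one per object of C/X).
Non-identity morphisms: 12.
Total = 4 + 12 = 16

16


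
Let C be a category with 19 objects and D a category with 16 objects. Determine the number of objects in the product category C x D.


The product category C x D has objects that are pairs (c, d).
Number of pairs = |Ob(C)| * |Ob(D)| = 19 * 16 = 304

304


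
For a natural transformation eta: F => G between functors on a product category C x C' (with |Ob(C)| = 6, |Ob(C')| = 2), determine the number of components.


A natural transformation eta: F => G assigns one component morphism per
object of the domain category.
The domain is the product category C x C', so
|Ob(C x C')| = |Ob(C)| * |Ob(C')| = 6 * 2 = 12.
Therefore eta has 12 component morphisms.

12


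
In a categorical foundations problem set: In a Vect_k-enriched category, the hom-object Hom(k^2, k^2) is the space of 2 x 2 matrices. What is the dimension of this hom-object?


In Vect-enriched categories, Hom(k^n, k^m) is the space of m x n matrices.
dim(Hom(k^2, k^2)) = 2 * 2 = 4

4


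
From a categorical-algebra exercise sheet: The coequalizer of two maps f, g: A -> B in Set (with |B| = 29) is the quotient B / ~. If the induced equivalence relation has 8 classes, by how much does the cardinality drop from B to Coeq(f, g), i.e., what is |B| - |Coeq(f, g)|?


The coequalizer Coeq(f, g) = B / ~ has one element per equivalence class.
|B| = 29, |Coeq(f, g)| = 8.
|B| - |Coeq(f, g)| = 29 - 8 = 21.

21


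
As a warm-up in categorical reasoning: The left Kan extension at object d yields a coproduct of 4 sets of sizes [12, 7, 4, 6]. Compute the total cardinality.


Pointwise, the left Kan extension (Lan_F H)(d) is the colimit, indexed
by the comma category (F downarrow d), of H composed with the
projection (F downarrow d) -> C. Here that colimit is given
as a coproduct (disjoint union) of sets, so its cardinality is the
sum of the sizes of the summands.
Coproduct of sets with sizes: 12 + 7 + 4 + 6
= 29

29


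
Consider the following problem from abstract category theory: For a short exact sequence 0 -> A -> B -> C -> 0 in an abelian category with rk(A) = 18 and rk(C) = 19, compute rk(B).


For a short exact sequence 0 -> A -> B -> C -> 0,
rank is additive: rank(B) = rank(A) + rank(C).
rank(B) = 18 + 19 = 37

37


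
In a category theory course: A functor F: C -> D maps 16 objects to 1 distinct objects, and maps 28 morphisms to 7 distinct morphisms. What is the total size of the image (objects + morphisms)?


The image of F consists of distinct objects and distinct morphisms.
|Im(F)| on objects = 1
|Im(F)| on morphisms = 7
Total image cardinality = 1 + 7 = 8

8


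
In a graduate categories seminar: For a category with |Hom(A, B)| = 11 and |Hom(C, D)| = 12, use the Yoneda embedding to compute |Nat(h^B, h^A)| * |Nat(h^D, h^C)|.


By the Yoneda lemma, Nat(h^B, h^A) is isomorphic to Hom(A, B),
so |Nat(h^B, h^A)| = |Hom(A, B)| and |Nat(h^D, h^C)| = |Hom(C, D)|.
|Hom(A, B)| = 11, |Hom(C, D)| = 12.
|Nat(h^B, h^A) x Nat(h^D, h^C)| = 11 * 12 = 132

132


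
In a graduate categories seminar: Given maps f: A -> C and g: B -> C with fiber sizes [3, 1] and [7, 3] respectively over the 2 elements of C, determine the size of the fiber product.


The pullback A x_C B consists of pairs (a, b) with f(a) = g(b).
For each element c in C, the fiber product has |f^-1(c)| * |g^-1(c)| elements.
Summing over C: 3 * 7 + 1 * 3
= 21 + 3 = 24

24


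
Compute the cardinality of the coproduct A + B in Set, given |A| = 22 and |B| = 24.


In Set, the coproduct A + B is the disjoint union.
|A + B| = |A| + |B| = 22 + 24 = 46

46


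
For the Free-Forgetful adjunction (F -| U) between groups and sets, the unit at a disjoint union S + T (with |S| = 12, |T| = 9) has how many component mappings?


The unit eta_X: X -> U(F(X)) of the Free-Forgetful adjunction
maps each element of X to a generator of F(X). For X = S + T (disjoint
union in Set), |S + T| = |S| + |T|.
Total mappings = 12 + 9 = 21.

21


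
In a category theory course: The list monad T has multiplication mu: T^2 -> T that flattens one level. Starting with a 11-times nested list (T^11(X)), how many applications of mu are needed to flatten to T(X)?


Each application of mu: T^2 -> T removes one layer of nesting.
Starting at depth 11 (i.e., T^11(X)), we need to reach T(X).
Number of mu applications = 11 - 1 = 10

10


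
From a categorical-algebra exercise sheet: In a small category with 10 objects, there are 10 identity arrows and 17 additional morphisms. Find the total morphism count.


Each object has an identity morphism, giving 10 identities.
Adding the 17 non-identity morphisms:
Total = 10 + 17 = 27

27


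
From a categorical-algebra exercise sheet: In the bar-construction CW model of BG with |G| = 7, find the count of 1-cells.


In the bar-construction CW model of BG, the n-cells are indexed by
n-tuples [g_1|...|g_n] of non-identity elements of G (degenerate
simplices with some g_i = e do not contribute cells), so there are
(|G| - 1)^n n-cells.
For dim = 1 with |G| = 7:
cells = (7 - 1)^1 = 6^1 = 6

6


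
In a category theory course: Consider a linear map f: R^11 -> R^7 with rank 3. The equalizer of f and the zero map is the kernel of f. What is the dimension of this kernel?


The equalizer of f and the zero map is ker(f).
By the rank-nullity theorem: dim(ker(f)) = dim(domain) - rank(f).
dim(ker(f)) = 11 - 3 = 8

8


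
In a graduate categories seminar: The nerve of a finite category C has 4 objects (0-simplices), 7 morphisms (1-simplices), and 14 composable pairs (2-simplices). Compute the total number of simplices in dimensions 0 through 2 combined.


The 2-skeleton of the nerve N(C) consists of simplices in dimensions 0, 1, 2:
  |N(C)_0| = 4 (objects)
  |N(C)_1| = 7 (morphisms)
  |N(C)_2| = 14 (composable pairs)
Total = 4 + 7 + 14 = 25

25


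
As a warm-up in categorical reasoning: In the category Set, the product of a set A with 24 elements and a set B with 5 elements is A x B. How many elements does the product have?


In Set, the product A x B is the Cartesian product.
By the universal property, |A x B| = |A| * |B|.
|A x B| = 24 * 5 = 120

120


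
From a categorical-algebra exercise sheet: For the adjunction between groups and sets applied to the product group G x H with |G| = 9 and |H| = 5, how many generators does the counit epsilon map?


The counit epsilon_K: F(U(K)) -> K of the Free-Forgetful adjunction
maps |K| generators of F(U(K)) into K. For K = G x H (the product group),
|G x H| = |G| * |H|.
Total generators mapped = 9 * 5 = 45.

45


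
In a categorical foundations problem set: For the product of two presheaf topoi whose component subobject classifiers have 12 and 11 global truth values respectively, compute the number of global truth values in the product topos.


In a product of presheaf topoi E_1 x E_2, the subobject classifier
is Omega = Omega_1 x Omega_2 (componentwise), so
|Omega(top)| = |Omega_1(top_1)| * |Omega_2(top_2)|.
= 12 * 11 = 132.

132


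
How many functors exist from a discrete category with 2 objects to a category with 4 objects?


A functor from a discrete category C to D is determined by
where each object maps. Each of the 2 objects of C can map
to any of the 4 objects of D independently.
Number of functors = 4^2 = 16

16


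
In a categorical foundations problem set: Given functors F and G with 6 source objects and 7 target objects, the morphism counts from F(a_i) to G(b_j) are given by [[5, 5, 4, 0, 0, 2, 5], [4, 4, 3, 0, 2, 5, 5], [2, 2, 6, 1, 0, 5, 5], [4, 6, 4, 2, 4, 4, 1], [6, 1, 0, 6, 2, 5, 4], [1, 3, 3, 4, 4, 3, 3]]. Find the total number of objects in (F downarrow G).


Objects of (F downarrow G) are triples (a, b, h: F(a)->G(b)).
The count equals the sum of all entries in the hom-matrix.
sum(row 0) = 21
sum(row 1) = 23
sum(row 2) = 21
sum(row 3) = 25
sum(row 4) = 24
sum(row 5) = 21
Grand total = 135

135


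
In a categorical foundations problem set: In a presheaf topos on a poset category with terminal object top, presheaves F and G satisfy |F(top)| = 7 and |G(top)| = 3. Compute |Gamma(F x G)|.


Global sections of a presheaf on a poset with terminal top satisfy
Gamma(H) ~ H(top). Presheaves admit pointwise products, so
(F x G)(top) = F(top) x G(top) (Cartesian product).
|Gamma(F x G)| = |F(top)| * |G(top)| = 7 * 3 = 21.

21


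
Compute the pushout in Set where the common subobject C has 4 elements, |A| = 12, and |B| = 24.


The pushout A +_C B identifies the images of C in A and B.
|A +_C B| = |A| + |B| - |C| (for injections).
= 12 + 24 - 4 = 32

32


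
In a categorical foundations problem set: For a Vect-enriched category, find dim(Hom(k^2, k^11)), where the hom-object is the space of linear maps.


In Vect-enriched categories, Hom(k^n, k^m) is the space of m x n matrices.
dim(Hom(k^2, k^11)) = 11 * 2 = 22

22


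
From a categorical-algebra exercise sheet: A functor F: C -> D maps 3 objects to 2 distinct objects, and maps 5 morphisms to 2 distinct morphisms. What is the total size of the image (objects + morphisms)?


The image of F consists of distinct objects and distinct morphisms.
|Im(F)| on objects = 2
|Im(F)| on morphisms = 2
Total image cardinality = 2 + 2 = 4

4


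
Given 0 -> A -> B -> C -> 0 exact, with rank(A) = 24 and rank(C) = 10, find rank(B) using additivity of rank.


For a short exact sequence 0 -> A -> B -> C -> 0,
rank is additive: rank(B) = rank(A) + rank(C).
rank(B) = 24 + 10 = 34

34


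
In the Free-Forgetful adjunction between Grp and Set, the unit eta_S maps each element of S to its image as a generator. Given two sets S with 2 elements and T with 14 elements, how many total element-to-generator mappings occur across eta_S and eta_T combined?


The unit eta_X: X -> U(F(X)) of the Free-Forgetful adjunction
maps each element of X to a generator of F(X). For X = S + T (disjoint
union in Set), |S + T| = |S| + |T|.
Total mappings = 2 + 14 = 16.

16


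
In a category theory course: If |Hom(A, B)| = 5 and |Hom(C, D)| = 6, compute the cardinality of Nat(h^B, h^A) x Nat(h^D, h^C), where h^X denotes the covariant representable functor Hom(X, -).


By the Yoneda lemma, Nat(h^B, h^A) is isomorphic to Hom(A, B),
so |Nat(h^B, h^A)| = |Hom(A, B)| and |Nat(h^D, h^C)| = |Hom(C, D)|.
|Hom(A, B)| = 5, |Hom(C, D)| = 6.
|Nat(h^B, h^A) x Nat(h^D, h^C)| = 5 * 6 = 30

30


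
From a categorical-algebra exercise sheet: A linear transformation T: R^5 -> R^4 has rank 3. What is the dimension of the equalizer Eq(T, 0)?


The equalizer of f and the zero map is ker(f).
By the rank-nullity theorem: dim(ker(f)) = dim(domain) - rank(f).
dim(ker(f)) = 5 - 3 = 2

2


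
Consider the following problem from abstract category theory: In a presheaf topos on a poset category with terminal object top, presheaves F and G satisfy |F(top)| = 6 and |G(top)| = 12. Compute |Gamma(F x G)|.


Global sections of a presheaf on a poset with terminal top satisfy
Gamma(H) ~ H(top). Presheaves admit pointwise products, so
(F x G)(top) = F(top) x G(top) (Cartesian product).
|Gamma(F x G)| = |F(top)| * |G(top)| = 6 * 12 = 72.

72


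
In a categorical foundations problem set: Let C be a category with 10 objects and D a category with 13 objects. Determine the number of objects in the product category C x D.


The product category C x D has objects that are pairs (c, d).
Number of pairs = |Ob(C)| * |Ob(D)| = 10 * 13 = 130

130


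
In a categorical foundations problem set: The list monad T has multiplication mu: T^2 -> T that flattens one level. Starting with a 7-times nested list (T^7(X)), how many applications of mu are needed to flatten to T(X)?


Each application of mu: T^2 -> T removes one layer of nesting.
Starting at depth 7 (i.e., T^7(X)), we need to reach T(X).
Number of mu applications = 7 - 1 = 6

6


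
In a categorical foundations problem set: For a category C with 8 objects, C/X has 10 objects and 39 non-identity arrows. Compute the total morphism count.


In the slice category C/X, objects are morphisms to X.
Identity morphisms: 10 (one per object of C/X).
Non-identity morphisms: 39.
Total = 10 + 39 = 49

49


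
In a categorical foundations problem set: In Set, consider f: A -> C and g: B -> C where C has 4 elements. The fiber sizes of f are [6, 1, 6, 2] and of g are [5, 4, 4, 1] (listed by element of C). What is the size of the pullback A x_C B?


The pullback A x_C B consists of pairs (a, b) with f(a) = g(b).
For each element c in C, the fiber product has |f^-1(c)| * |g^-1(c)| elements.
Summing over C: 6 * 5 + 1 * 4 + 6 * 4 + 2 * 1
= 30 + 4 + 24 + 2 = 60

60


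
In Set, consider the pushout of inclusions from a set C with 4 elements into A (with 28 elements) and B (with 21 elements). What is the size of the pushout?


The pushout A +_C B identifies the images of C in A and B.
|A +_C B| = |A| + |B| - |C| (for injections).
= 28 + 21 - 4 = 45

45


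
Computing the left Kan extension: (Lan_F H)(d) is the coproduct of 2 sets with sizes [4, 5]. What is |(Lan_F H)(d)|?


Pointwise, the left Kan extension (Lan_F H)(d) is the colimit, indexed
by the comma category (F downarrow d), of H composed with the
projection (F downarrow d) -> C. Here that colimit is given
as a coproduct (disjoint union) of sets, so its cardinality is the
sum of the sizes of the summands.
Coproduct of sets with sizes: 4 + 5
= 9

9


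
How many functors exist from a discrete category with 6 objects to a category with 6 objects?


A functor from a discrete category C to D is determined by
where each object maps. Each of the 6 objects of C can map
to any of the 6 objects of D independently.
Number of functors = 6^6 = 46656

46656


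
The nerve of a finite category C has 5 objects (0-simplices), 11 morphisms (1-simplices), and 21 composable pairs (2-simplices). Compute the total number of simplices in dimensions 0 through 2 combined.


The 2-skeleton of the nerve N(C) consists of simplices in dimensions 0, 1, 2:
  |N(C)_0| = 5 (objects)
  |N(C)_1| = 11 (morphisms)
  |N(C)_2| = 21 (composable pairs)
Total = 5 + 11 + 21 = 37

37


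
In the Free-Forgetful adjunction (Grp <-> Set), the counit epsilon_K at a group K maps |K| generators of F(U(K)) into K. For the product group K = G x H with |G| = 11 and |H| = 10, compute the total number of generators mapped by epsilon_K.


The counit epsilon_K: F(U(K)) -> K of the Free-Forgetful adjunction
maps |K| generators of F(U(K)) into K. For K = G x H (the product group),
|G x H| = |G| * |H|.
Total generators mapped = 11 * 10 = 110.

110


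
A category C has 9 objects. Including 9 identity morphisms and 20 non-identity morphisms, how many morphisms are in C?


Each object has an identity morphism, giving 9 identities.
Adding the 20 non-identity morphisms:
Total = 9 + 20 = 29

29


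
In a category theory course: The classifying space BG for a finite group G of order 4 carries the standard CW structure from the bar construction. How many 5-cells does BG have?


In the bar-construction CW model of BG, the n-cells are indexed by
n-tuples [g_1|...|g_n] of non-identity elements of G (degenerate
simplices with some g_i = e do not contribute cells), so there are
(|G| - 1)^n n-cells.
For dim = 5 with |G| = 4:
cells = (4 - 1)^5 = 3^5 = 243

243


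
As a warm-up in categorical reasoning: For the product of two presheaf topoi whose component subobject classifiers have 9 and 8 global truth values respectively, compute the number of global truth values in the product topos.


In a product of presheaf topoi E_1 x E_2, the subobject classifier
is Omega = Omega_1 x Omega_2 (componentwise), so
|Omega(top)| = |Omega_1(top_1)| * |Omega_2(top_2)|.
= 9 * 8 = 72.

72


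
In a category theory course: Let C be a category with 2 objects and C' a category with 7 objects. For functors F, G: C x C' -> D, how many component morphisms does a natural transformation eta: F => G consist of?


A natural transformation eta: F => G assigns one component morphism per
object of the domain category.
The domain is the product category C x C', so
|Ob(C x C')| = |Ob(C)| * |Ob(C')| = 2 * 7 = 14.
Therefore eta has 14 component morphisms.

14


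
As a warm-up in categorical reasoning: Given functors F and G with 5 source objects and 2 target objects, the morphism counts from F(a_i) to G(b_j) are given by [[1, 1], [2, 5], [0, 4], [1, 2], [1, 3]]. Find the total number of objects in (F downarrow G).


Objects of (F downarrow G) are triples (a, b, h: F(a)->G(b)).
The count equals the sum of all entries in the hom-matrix.
sum(row 0) = 2
sum(row 1) = 7
sum(row 2) = 4
sum(row 3) = 3
sum(row 4) = 4
Grand total = 20

20


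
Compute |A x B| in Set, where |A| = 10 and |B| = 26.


In Set, the product A x B is the Cartesian product.
By the universal property, |A x B| = |A| * |B|.
|A x B| = 10 * 26 = 260

260


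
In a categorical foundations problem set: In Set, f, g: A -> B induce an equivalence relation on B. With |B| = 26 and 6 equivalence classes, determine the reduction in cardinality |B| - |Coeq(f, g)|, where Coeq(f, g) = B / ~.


The coequalizer Coeq(f, g) = B / ~ has one element per equivalence class.
|B| = 26, |Coeq(f, g)| = 6.
|B| - |Coeq(f, g)| = 26 - 6 = 20.

20


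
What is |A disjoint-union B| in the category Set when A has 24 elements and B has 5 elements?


In Set, the coproduct A + B is the disjoint union.
|A + B| = |A| + |B| = 24 + 5 = 29

29


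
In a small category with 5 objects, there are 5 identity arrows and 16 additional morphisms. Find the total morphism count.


Each object has an identity morphism, giving 5 identities.
Adding the 16 non-identity morphisms:
Total = 5 + 16 = 21

21


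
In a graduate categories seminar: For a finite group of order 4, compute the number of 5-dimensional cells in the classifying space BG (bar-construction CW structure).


In the bar-construction CW model of BG, the n-cells are indexed by
n-tuples [g_1|...|g_n] of non-identity elements of G (degenerate
simplices with some g_i = e do not contribute cells), so there are
(|G| - 1)^n n-cells.
For dim = 5 with |G| = 4:
cells = (4 - 1)^5 = 3^5 = 243

243


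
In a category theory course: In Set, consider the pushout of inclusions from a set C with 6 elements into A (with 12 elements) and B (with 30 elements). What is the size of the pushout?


The pushout A +_C B identifies the images of C in A and B.
|A +_C B| = |A| + |B| - |C| (for injections).
= 12 + 30 - 6 = 36

36


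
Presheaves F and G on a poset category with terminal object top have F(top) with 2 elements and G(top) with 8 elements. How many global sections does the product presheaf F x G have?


Global sections of a presheaf on a poset with terminal top satisfy
Gamma(H) ~ H(top). Presheaves admit pointwise products, so
(F x G)(top) = F(top) x G(top) (Cartesian product).
|Gamma(F x G)| = |F(top)| * |G(top)| = 2 * 8 = 16.

16


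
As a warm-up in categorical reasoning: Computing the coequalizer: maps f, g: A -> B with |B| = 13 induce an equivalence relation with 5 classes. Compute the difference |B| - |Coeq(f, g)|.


The coequalizer Coeq(f, g) = B / ~ has one element per equivalence class.
|B| = 13, |Coeq(f, g)| = 5.
|B| - |Coeq(f, g)| = 13 - 5 = 8.

8


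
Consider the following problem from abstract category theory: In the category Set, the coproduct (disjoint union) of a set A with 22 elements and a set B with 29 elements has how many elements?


In Set, the coproduct A + B is the disjoint union.
|A + B| = |A| + |B| = 22 + 29 = 51

51


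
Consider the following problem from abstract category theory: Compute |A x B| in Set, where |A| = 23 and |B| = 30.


In Set, the product A x B is the Cartesian product.
By the universal property, |A x B| = |A| * |B|.
|A x B| = 23 * 30 = 690

690


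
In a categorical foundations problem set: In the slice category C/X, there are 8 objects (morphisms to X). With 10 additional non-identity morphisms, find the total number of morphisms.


In the slice category C/X, objects are morphisms to X.
Identity morphisms: 8 (one per object of C/X).
Non-identity morphisms: 10.
Total = 8 + 10 = 18

18


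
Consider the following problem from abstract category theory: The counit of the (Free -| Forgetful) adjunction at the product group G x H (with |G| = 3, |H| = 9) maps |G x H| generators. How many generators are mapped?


The counit epsilon_K: F(U(K)) -> K of the Free-Forgetful adjunction
maps |K| generators of F(U(K)) into K. For K = G x H (the product group),
|G x H| = |G| * |H|.
Total generators mapped = 3 * 9 = 27.

27


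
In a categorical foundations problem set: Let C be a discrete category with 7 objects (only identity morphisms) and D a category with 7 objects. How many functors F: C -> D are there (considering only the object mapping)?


A functor from a discrete category C to D is determined by
where each object maps. Each of the 7 objects of C can map
to any of the 7 objects of D independently.
Number of functors = 7^7 = 823543

823543
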